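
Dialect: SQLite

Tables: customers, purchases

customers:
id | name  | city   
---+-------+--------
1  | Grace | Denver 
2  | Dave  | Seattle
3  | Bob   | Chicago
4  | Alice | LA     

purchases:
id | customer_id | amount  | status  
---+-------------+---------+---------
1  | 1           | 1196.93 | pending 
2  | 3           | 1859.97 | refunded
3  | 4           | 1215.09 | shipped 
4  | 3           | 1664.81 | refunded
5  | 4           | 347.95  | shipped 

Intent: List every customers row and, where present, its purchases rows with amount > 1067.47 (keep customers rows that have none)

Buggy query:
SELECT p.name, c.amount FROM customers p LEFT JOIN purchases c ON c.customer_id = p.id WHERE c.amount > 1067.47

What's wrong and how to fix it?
Bug: A WHERE condition on the right-hand table after LEFT JOIN drops unmatched parents

Fix: Move the right-table condition into the ON clause so unmatched parents are kept

Corrected query:
SELECT p.name, c.amount FROM customers p LEFT JOIN purchases c ON c.customer_id = p.id AND c.amount > 1067.47

Result:
name  | amount 
------+--------
Grace | 1196.93
Dave  | NULL   
Bob   | 1664.81
Bob   | 1859.97
Alice | 1215.09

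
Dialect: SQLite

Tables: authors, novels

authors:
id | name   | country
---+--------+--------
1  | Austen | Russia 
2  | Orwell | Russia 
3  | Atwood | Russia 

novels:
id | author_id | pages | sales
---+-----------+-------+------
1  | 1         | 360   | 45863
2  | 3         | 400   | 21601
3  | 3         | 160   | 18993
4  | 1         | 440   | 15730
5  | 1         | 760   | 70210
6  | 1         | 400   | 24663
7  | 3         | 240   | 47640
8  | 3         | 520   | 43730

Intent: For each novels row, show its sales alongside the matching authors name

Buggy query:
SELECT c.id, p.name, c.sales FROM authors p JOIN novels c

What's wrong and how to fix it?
Bug: Missing join condition: each novels row is matched to all authors rows instead of just its own

Fix: Add ON c.author_id = p.id to the JOIN

Corrected query:
SELECT c.id, p.name, c.sales FROM authors p JOIN novels c ON c.author_id = p.id

Result:
id | name   | sales
---+--------+------
1  | Austen | 45863
2  | Atwood | 21601
3  | Atwood | 18993
4  | Austen | 15730
5  | Austen | 70210
6  | Austen | 24663
7  | Atwood | 47640
8  | Atwood | 43730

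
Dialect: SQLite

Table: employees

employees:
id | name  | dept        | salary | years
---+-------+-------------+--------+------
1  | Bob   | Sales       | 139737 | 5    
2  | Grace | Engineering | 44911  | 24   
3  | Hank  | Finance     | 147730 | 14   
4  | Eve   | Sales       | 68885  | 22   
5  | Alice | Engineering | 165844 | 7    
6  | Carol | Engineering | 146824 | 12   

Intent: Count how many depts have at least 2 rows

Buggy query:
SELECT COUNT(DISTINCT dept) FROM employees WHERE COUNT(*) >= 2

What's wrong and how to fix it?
Bug: COUNT(*) cannot appear in WHERE; the per-group count doesn't exist yet

Fix: Group first with HAVING COUNT(*) >= 2, then COUNT the resulting groups

Corrected query:
SELECT COUNT(*) FROM (SELECT dept FROM employees GROUP BY dept HAVING COUNT(*) >= 2)

Result:
COUNT(*)
--------
2       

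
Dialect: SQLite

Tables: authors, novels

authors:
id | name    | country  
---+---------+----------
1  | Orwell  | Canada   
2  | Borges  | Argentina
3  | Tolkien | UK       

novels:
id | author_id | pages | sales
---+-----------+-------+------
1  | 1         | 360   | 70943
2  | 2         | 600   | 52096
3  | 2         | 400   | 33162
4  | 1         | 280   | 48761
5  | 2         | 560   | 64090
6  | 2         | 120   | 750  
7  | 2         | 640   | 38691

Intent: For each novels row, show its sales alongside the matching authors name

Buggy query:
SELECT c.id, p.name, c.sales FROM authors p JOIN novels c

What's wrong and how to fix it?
Bug: Missing join condition: each novels row is matched to all authors rows instead of just its own

Fix: Specify the join condition linking the foreign key to the parent id

Corrected query:
SELECT c.id, p.name, c.sales FROM authors p JOIN novels c ON c.author_id = p.id

Result:
id | name   | sales
---+--------+------
1  | Orwell | 70943
2  | Borges | 52096
3  | Borges | 33162
4  | Orwell | 48761
5  | Borges | 64090
6  | Borges | 750  
7  | Borges | 38691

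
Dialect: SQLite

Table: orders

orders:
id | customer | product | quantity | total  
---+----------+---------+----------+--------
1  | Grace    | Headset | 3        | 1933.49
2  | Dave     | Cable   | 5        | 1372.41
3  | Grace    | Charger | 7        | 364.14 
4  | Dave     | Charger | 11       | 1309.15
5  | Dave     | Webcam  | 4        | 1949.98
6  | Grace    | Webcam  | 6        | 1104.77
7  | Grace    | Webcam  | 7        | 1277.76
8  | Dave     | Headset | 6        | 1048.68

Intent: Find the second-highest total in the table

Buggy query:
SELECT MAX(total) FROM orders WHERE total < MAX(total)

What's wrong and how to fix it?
Bug: The inner MAX is an aggregate inside WHERE, which is not allowed

Fix: Compute the overall MAX in a subquery, then take MAX of rows below it

Corrected query:
SELECT MAX(total) FROM orders WHERE total < (SELECT MAX(total) FROM orders)

Result:
MAX(total)
----------
1933.49   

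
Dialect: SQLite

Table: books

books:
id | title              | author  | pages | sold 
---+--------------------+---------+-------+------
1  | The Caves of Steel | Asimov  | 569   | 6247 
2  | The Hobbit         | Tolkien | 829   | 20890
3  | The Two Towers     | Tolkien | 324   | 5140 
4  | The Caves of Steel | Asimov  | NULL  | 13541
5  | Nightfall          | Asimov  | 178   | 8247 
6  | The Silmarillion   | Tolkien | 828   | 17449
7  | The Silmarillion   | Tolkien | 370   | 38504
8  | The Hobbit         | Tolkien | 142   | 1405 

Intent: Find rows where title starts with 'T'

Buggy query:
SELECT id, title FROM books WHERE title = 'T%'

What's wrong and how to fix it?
Bug: Wildcards only work with LIKE; '=' treats '%' as a literal character

Fix: Replace '=' with LIKE so 'T%' is treated as a pattern

Corrected query:
SELECT id, title FROM books WHERE title LIKE 'T%'

Result:
id | title             
---+-------------------
1  | The Caves of Steel
2  | The Hobbit        
3  | The Two Towers    
4  | The Caves of Steel
6  | The Silmarillion  
7  | The Silmarillion  
8  | The Hobbit        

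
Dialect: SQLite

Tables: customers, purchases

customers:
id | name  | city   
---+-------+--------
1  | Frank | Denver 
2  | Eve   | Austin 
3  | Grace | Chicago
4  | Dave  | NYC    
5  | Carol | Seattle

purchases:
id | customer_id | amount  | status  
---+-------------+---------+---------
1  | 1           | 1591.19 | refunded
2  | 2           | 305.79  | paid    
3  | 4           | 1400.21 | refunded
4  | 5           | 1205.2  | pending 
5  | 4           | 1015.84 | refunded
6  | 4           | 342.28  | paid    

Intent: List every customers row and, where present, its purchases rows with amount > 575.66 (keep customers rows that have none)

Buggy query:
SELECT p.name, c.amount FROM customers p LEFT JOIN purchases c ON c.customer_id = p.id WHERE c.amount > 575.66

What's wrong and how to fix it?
Bug: Filtering c.amount in WHERE discards the NULL rows produced by LEFT JOIN, turning it into an inner join

Fix: Put 'c.amount > 575.66' in the JOIN's ON clause instead of WHERE

Corrected query:
SELECT p.name, c.amount FROM customers p LEFT JOIN purchases c ON c.customer_id = p.id AND c.amount > 575.66

Result:
name  | amount 
------+--------
Frank | 1591.19
Eve   | NULL   
Grace | NULL   
Dave  | 1015.84
Dave  | 1400.21
Carol | 1205.2 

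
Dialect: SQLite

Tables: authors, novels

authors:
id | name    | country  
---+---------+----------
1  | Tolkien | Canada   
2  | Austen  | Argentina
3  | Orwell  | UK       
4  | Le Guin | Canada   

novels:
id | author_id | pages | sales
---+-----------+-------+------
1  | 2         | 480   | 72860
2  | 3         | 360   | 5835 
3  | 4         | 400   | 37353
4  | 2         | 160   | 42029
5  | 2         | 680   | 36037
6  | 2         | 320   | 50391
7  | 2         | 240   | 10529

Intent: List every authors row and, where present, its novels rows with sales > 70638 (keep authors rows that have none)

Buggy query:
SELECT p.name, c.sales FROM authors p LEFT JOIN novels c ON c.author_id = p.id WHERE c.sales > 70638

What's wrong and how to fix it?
Bug: Filtering c.sales in WHERE discards the NULL rows produced by LEFT JOIN, turning it into an inner join

Fix: Move the right-table condition into the ON clause so unmatched parents are kept

Corrected query:
SELECT p.name, c.sales FROM authors p LEFT JOIN novels c ON c.author_id = p.id AND c.sales > 70638

Result:
name    | sales
--------+------
Tolkien | NULL 
Austen  | 72860
Orwell  | NULL 
Le Guin | NULL 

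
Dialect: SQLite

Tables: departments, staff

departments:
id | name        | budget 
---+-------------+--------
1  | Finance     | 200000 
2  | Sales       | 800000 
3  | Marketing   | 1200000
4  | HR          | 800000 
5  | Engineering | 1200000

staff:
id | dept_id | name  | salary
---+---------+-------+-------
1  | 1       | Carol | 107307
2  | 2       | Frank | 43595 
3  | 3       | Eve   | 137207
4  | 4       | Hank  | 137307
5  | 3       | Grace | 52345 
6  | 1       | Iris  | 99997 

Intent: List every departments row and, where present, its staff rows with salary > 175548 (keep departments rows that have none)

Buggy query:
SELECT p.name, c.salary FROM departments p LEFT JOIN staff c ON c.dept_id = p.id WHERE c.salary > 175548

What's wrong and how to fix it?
Bug: Filtering c.salary in WHERE discards the NULL rows produced by LEFT JOIN, turning it into an inner join

Fix: Put 'c.salary > 175548' in the JOIN's ON clause instead of WHERE

Corrected query:
SELECT p.name, c.salary FROM departments p LEFT JOIN staff c ON c.dept_id = p.id AND c.salary > 175548

Result:
name        | salary
------------+-------
Finance     | NULL  
Sales       | NULL  
Marketing   | NULL  
HR          | NULL  
Engineering | NULL  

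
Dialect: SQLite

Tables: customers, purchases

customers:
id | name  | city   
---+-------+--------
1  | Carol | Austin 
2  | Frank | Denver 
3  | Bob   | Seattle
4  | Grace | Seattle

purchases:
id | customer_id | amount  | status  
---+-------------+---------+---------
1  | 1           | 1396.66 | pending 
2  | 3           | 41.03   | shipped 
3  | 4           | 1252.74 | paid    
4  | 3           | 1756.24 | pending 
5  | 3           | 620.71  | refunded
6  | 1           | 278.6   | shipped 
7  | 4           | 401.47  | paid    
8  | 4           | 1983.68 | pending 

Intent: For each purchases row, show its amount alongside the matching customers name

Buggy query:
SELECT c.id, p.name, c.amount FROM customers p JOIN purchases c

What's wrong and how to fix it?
Bug: JOIN with no ON clause produces a cartesian product; every purchases row pairs with every customers row

Fix: Specify the join condition linking the foreign key to the parent id

Corrected query:
SELECT c.id, p.name, c.amount FROM customers p JOIN purchases c ON c.customer_id = p.id

Result:
id | name  | amount 
---+-------+--------
1  | Carol | 1396.66
2  | Bob   | 41.03  
3  | Grace | 1252.74
4  | Bob   | 1756.24
5  | Bob   | 620.71 
6  | Carol | 278.6  
7  | Grace | 401.47 
8  | Grace | 1983.68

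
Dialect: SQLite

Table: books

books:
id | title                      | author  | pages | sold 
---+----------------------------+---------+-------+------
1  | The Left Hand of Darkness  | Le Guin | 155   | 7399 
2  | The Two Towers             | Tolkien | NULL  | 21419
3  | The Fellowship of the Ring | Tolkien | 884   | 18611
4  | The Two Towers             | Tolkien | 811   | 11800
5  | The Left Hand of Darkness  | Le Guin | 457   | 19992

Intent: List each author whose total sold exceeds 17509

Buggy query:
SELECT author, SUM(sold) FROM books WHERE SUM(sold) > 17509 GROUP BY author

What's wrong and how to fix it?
Bug: Aggregate functions cannot appear in a WHERE clause

Fix: Use HAVING (which filters groups after aggregation) instead of WHERE

Corrected query:
SELECT author, SUM(sold) FROM books GROUP BY author HAVING SUM(sold) > 17509

Result:
author  | SUM(sold)
--------+----------
Le Guin | 27391    
Tolkien | 51830    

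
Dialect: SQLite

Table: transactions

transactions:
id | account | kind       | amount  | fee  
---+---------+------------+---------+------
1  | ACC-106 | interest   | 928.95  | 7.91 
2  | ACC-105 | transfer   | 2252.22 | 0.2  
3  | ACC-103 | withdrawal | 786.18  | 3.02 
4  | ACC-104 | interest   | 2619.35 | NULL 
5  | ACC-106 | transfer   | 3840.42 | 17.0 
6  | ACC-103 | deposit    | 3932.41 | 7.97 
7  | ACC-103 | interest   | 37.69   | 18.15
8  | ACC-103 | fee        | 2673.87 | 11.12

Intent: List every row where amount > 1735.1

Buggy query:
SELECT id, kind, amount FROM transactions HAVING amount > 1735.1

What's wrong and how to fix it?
Bug: This is a non-aggregate query (no GROUP BY, no aggregates), so in SQLite the HAVING clause is invalid here; a row-level condition belongs in WHERE

Fix: Replace HAVING with WHERE since the condition applies to individual rows

Corrected query:
SELECT id, kind, amount FROM transactions WHERE amount > 1735.1

Result:
id | kind     | amount 
---+----------+--------
2  | transfer | 2252.22
4  | interest | 2619.35
5  | transfer | 3840.42
6  | deposit  | 3932.41
8  | fee      | 2673.87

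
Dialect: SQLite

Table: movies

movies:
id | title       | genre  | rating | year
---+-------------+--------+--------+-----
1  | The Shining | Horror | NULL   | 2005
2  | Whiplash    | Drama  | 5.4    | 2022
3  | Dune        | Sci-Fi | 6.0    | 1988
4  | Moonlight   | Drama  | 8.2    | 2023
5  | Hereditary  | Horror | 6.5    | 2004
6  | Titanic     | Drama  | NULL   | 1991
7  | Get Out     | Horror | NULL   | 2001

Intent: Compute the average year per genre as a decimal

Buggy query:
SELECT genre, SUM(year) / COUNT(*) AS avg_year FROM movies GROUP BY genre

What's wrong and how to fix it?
Bug: Both operands are integers, so '/' performs integer division and truncates

Fix: Multiply by 1.0 (or CAST to REAL) to force floating-point division

Corrected query:
SELECT genre, SUM(year) * 1.0 / COUNT(*) AS avg_year FROM movies GROUP BY genre

Result:
genre  | avg_year   
-------+------------
Drama  | 2012       
Horror | 2003.333333
Sci-Fi | 1988       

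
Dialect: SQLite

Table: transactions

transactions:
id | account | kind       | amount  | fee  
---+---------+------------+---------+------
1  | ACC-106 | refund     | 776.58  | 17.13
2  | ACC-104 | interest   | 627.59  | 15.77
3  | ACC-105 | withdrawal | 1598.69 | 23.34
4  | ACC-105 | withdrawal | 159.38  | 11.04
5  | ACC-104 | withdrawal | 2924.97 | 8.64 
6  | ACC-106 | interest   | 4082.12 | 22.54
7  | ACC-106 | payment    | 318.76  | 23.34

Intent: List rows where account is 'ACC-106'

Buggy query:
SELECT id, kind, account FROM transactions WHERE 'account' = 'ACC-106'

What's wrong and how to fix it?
Bug: 'account' in single quotes is a string literal, not the column; the comparison is literal-vs-literal and never true

Fix: Reference the column as account without single quotes

Corrected query:
SELECT id, kind, account FROM transactions WHERE account = 'ACC-106'

Result:
id | kind     | account
---+----------+--------
1  | refund   | ACC-106
6  | interest | ACC-106
7  | payment  | ACC-106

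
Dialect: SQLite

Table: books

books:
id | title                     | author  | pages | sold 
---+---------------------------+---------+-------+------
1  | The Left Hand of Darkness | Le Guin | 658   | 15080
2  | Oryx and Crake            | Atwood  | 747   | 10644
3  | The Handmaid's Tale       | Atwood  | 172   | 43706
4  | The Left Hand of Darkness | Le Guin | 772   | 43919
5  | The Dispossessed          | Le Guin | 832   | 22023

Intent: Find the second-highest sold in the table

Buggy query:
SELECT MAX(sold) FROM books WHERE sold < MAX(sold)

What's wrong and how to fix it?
Bug: MAX(sold) on the right of the comparison is an aggregate-in-WHERE error

Fix: Put the inner MAX in a scalar subquery

Corrected query:
SELECT MAX(sold) FROM books WHERE sold < (SELECT MAX(sold) FROM books)

Result:
MAX(sold)
---------
43706    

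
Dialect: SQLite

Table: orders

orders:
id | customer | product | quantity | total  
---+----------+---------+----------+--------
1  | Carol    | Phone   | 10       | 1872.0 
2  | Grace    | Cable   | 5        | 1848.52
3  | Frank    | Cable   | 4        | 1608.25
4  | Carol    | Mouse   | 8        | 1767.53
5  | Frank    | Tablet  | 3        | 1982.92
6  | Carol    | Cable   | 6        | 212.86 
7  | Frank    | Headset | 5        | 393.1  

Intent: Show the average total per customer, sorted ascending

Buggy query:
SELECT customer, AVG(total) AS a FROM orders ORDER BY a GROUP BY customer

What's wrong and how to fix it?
Bug: GROUP BY must precede ORDER BY

Fix: Reorder: SELECT … FROM … GROUP BY … ORDER BY …

Corrected query:
SELECT customer, AVG(total) AS a FROM orders GROUP BY customer ORDER BY a

Result:
customer | a      
---------+--------
Carol    | 1284.13
Frank    | 1328.09
Grace    | 1848.52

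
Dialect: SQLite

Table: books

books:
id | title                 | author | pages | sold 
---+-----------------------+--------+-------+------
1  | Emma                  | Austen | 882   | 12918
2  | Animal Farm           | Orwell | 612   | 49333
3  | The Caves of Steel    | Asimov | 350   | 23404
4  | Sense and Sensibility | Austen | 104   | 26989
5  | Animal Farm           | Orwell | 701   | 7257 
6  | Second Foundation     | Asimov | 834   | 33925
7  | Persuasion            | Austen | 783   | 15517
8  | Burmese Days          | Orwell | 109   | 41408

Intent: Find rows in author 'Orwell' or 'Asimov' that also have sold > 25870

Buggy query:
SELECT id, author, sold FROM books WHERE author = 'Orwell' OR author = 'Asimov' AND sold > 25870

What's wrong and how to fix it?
Bug: AND binds tighter than OR, so this parses as author = 'Orwell' OR (author = 'Asimov' AND sold > 25870)

Fix: Add parentheses around the OR so the AND applies to both alternatives

Corrected query:
SELECT id, author, sold FROM books WHERE (author = 'Orwell' OR author = 'Asimov') AND sold > 25870

Result:
id | author | sold 
---+--------+------
2  | Orwell | 49333
6  | Asimov | 33925
8  | Orwell | 41408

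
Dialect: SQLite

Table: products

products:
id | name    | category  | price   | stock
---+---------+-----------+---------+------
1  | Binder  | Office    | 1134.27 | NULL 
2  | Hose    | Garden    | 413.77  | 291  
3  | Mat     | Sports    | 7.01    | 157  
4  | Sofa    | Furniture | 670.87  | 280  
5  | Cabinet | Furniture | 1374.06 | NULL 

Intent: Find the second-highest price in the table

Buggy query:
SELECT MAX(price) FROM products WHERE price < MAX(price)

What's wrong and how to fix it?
Bug: The inner MAX is an aggregate inside WHERE, which is not allowed

Fix: Put the inner MAX in a scalar subquery

Corrected query:
SELECT MAX(price) FROM products WHERE price < (SELECT MAX(price) FROM products)

Result:
MAX(price)
----------
1134.27   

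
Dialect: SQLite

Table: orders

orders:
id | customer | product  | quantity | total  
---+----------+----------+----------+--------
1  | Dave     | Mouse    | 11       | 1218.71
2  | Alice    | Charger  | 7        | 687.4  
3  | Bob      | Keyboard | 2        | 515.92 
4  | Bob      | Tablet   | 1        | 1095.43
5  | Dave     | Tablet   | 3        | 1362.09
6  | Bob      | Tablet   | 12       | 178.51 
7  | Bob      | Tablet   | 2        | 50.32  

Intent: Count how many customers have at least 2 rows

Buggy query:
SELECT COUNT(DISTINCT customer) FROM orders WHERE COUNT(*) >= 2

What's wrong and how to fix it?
Bug: COUNT(*) cannot appear in WHERE; the per-group count doesn't exist yet

Fix: Use a subquery that GROUPs and filters with HAVING, then count its rows

Corrected query:
SELECT COUNT(*) FROM (SELECT customer FROM orders GROUP BY customer HAVING COUNT(*) >= 2)

Result:
COUNT(*)
--------
2       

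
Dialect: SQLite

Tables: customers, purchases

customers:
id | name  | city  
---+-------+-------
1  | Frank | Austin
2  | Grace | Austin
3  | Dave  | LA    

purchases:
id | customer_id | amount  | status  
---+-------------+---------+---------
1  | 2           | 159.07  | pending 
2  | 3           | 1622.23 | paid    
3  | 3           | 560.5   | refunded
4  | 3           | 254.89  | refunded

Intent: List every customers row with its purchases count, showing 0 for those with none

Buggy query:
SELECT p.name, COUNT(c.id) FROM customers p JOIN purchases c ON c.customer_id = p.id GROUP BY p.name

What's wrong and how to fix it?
Bug: INNER JOIN drops customers rows that have no matching purchases rows

Fix: Switch to LEFT JOIN to retain unmatched parent rows

Corrected query:
SELECT p.name, COUNT(c.id) FROM customers p LEFT JOIN purchases c ON c.customer_id = p.id GROUP BY p.name

Result:
name  | COUNT(c.id)
------+------------
Dave  | 3          
Frank | 0          
Grace | 1          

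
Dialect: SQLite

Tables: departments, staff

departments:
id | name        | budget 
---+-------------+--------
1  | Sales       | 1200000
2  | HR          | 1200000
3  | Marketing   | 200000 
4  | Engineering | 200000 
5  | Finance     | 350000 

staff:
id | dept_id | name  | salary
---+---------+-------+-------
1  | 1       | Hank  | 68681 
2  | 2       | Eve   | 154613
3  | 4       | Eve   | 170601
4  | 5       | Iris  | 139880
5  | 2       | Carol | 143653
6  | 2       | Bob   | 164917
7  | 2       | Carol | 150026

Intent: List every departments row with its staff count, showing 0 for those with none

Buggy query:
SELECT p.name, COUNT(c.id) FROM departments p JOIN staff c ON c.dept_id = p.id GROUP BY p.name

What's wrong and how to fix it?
Bug: INNER JOIN drops departments rows that have no matching staff rows

Fix: Switch to LEFT JOIN to retain unmatched parent rows

Corrected query:
SELECT p.name, COUNT(c.id) FROM departments p LEFT JOIN staff c ON c.dept_id = p.id GROUP BY p.name

Result:
name        | COUNT(c.id)
------------+------------
Engineering | 1          
Finance     | 1          
HR          | 4          
Marketing   | 0          
Sales       | 1          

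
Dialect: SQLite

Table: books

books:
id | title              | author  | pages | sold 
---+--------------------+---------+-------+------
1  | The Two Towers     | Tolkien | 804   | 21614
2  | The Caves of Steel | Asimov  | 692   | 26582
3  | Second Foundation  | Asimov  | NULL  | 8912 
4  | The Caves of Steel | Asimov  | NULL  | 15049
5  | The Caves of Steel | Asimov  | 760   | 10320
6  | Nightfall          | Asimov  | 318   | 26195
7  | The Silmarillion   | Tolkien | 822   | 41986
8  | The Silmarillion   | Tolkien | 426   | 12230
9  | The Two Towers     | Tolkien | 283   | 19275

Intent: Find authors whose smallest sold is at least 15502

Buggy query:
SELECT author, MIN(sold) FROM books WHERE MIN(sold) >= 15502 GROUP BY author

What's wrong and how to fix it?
Bug: Aggregates like MIN are computed per group after WHERE runs

Fix: Use HAVING for the per-group MIN condition

Corrected query:
SELECT author, MIN(sold) FROM books GROUP BY author HAVING MIN(sold) >= 15502

Result:
(no rows)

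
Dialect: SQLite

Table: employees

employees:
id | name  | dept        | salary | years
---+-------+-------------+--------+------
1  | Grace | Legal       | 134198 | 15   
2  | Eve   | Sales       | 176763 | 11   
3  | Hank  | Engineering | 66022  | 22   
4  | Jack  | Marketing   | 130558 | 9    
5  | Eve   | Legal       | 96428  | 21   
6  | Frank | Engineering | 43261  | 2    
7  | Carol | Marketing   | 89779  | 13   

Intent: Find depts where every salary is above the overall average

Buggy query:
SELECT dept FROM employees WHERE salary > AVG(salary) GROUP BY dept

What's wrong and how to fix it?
Bug: AVG() is an aggregate; it can't sit directly in WHERE

Fix: Use a subquery for AVG and a HAVING MIN(...) filter so the condition holds for every row in the group

Corrected query:
SELECT dept FROM employees GROUP BY dept HAVING MIN(salary) > (SELECT AVG(salary) FROM employees)

Result:
dept 
-----
Sales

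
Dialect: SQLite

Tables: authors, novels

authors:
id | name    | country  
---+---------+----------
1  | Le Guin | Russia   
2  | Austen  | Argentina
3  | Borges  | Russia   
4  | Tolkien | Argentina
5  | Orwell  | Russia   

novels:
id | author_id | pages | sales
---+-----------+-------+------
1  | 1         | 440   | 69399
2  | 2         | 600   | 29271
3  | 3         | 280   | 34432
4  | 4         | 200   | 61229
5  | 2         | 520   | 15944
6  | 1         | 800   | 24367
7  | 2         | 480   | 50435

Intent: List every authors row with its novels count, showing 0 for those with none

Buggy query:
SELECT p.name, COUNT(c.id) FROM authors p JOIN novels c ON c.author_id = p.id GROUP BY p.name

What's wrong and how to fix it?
Bug: INNER JOIN drops authors rows that have no matching novels rows

Fix: Switch to LEFT JOIN to retain unmatched parent rows

Corrected query:
SELECT p.name, COUNT(c.id) FROM authors p LEFT JOIN novels c ON c.author_id = p.id GROUP BY p.name

Result:
name    | COUNT(c.id)
--------+------------
Austen  | 3          
Borges  | 1          
Le Guin | 2          
Orwell  | 0          
Tolkien | 1          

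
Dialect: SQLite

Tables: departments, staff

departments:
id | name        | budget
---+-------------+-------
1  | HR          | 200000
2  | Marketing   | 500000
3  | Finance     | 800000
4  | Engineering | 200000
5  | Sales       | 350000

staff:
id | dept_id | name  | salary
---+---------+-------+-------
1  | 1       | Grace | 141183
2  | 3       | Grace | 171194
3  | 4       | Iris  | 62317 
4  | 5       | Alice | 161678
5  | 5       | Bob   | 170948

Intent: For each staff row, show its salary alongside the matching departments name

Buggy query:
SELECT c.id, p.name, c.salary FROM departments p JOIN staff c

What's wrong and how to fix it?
Bug: Missing join condition: each staff row is matched to all departments rows instead of just its own

Fix: Add ON c.dept_id = p.id to the JOIN

Corrected query:
SELECT c.id, p.name, c.salary FROM departments p JOIN staff c ON c.dept_id = p.id

Result:
id | name        | salary
---+-------------+-------
1  | HR          | 141183
2  | Finance     | 171194
3  | Engineering | 62317 
4  | Sales       | 161678
5  | Sales       | 170948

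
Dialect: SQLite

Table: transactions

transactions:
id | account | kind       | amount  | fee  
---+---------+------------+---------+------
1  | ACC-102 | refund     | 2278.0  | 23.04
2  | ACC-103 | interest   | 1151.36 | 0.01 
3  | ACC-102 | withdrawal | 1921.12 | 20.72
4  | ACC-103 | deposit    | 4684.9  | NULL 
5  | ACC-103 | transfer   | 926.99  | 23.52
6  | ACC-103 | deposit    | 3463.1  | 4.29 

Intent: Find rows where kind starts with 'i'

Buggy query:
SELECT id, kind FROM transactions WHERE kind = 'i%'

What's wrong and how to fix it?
Bug: '=' compares the literal string including the % character; pattern matching needs LIKE

Fix: Replace '=' with LIKE so 'i%' is treated as a pattern

Corrected query:
SELECT id, kind FROM transactions WHERE kind LIKE 'i%'

Result:
id | kind    
---+---------
2  | interest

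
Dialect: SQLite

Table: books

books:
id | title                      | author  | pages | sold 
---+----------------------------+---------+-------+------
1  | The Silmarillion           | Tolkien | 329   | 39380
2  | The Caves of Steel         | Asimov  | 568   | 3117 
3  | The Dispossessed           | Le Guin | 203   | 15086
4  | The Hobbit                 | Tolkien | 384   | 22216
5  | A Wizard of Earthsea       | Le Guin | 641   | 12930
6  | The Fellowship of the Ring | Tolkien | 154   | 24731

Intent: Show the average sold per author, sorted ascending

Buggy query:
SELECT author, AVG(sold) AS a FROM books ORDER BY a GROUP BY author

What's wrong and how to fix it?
Bug: ORDER BY appears before GROUP BY; SQL clause order requires GROUP BY first

Fix: Move ORDER BY to the end, after GROUP BY

Corrected query:
SELECT author, AVG(sold) AS a FROM books GROUP BY author ORDER BY a

Result:
author  | a           
--------+-------------
Asimov  | 3117        
Le Guin | 14008       
Tolkien | 28775.666667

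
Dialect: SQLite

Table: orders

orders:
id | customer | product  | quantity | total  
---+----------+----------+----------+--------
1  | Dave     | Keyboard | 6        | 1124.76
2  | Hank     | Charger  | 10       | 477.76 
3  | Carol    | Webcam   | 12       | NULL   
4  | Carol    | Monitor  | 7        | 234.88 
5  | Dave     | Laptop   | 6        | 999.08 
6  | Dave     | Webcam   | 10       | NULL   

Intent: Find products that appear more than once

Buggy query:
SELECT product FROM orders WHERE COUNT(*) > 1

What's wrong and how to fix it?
Bug: WHERE can't reference COUNT(*); aggregates are computed after WHERE

Fix: Group first, then use HAVING for the count condition

Corrected query:
SELECT product FROM orders GROUP BY product HAVING COUNT(*) > 1

Result:
product
-------
Webcam 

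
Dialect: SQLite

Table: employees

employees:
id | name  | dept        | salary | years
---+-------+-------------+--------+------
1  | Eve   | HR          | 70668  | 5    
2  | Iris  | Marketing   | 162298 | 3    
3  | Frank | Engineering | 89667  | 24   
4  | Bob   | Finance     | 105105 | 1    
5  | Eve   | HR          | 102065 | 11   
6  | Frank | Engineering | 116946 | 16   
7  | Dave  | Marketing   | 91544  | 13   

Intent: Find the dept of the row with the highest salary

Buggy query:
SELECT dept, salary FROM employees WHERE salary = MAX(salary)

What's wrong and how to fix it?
Bug: MAX(salary) is an aggregate and cannot be used directly in WHERE

Fix: Use a subquery: WHERE salary = (SELECT MAX(salary) FROM employees)

Corrected query:
SELECT dept, salary FROM employees WHERE salary = (SELECT MAX(salary) FROM employees)

Result:
dept      | salary
----------+-------
Marketing | 162298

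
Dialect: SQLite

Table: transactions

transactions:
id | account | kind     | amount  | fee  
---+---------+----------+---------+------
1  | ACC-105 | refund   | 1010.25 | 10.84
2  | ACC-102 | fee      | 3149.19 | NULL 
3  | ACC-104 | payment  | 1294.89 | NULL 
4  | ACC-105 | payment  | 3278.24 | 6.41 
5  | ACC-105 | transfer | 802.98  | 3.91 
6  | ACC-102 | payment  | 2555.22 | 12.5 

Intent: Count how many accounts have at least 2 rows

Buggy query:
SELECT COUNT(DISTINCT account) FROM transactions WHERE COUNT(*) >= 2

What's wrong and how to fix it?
Bug: WHERE filters individual rows, not groups, so a group-level COUNT is invalid there

Fix: Group first with HAVING COUNT(*) >= 2, then COUNT the resulting groups

Corrected query:
SELECT COUNT(*) FROM (SELECT account FROM transactions GROUP BY account HAVING COUNT(*) >= 2)

Result:
COUNT(*)
--------
2       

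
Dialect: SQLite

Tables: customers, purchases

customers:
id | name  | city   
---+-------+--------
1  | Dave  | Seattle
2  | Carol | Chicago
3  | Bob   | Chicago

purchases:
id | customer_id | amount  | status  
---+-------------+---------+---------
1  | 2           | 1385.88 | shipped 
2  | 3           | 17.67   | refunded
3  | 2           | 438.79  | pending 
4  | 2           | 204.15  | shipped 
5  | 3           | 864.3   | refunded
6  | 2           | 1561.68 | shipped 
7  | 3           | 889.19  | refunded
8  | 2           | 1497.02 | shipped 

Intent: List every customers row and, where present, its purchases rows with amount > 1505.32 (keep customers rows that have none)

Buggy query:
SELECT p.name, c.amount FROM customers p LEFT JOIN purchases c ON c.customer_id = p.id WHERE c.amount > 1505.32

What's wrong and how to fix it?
Bug: A WHERE condition on the right-hand table after LEFT JOIN drops unmatched parents

Fix: Put 'c.amount > 1505.32' in the JOIN's ON clause instead of WHERE

Corrected query:
SELECT p.name, c.amount FROM customers p LEFT JOIN purchases c ON c.customer_id = p.id AND c.amount > 1505.32

Result:
name  | amount 
------+--------
Dave  | NULL   
Carol | 1561.68
Bob   | NULL   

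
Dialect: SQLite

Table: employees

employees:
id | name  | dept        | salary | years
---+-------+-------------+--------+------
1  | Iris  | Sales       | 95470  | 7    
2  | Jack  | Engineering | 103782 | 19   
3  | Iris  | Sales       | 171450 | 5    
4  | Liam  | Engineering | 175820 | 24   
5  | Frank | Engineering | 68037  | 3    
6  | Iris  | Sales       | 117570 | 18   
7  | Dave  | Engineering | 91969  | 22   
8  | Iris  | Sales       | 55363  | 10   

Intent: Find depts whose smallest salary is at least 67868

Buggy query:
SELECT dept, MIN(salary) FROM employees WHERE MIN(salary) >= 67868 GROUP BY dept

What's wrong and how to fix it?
Bug: MIN() in WHERE is a misuse of aggregate

Fix: Replace WHERE with HAVING after the GROUP BY

Corrected query:
SELECT dept, MIN(salary) FROM employees GROUP BY dept HAVING MIN(salary) >= 67868

Result:
dept        | MIN(salary)
------------+------------
Engineering | 68037      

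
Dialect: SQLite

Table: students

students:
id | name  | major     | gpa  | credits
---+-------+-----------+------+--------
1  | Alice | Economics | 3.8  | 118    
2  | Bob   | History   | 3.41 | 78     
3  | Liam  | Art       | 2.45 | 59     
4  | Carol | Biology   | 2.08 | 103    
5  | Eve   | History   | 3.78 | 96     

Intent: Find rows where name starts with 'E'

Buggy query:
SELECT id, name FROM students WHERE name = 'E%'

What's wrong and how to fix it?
Bug: Wildcards only work with LIKE; '=' treats '%' as a literal character

Fix: Replace '=' with LIKE so 'E%' is treated as a pattern

Corrected query:
SELECT id, name FROM students WHERE name LIKE 'E%'

Result:
id | name
---+-----
5  | Eve 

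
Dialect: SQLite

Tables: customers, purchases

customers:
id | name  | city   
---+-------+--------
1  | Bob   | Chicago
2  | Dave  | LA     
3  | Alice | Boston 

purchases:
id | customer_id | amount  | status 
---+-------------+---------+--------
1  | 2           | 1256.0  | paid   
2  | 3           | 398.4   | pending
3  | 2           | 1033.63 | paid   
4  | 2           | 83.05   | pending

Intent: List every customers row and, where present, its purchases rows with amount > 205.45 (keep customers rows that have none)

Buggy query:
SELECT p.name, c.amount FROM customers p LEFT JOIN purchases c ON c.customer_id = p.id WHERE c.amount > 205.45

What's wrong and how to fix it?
Bug: Filtering c.amount in WHERE discards the NULL rows produced by LEFT JOIN, turning it into an inner join

Fix: Move the right-table condition into the ON clause so unmatched parents are kept

Corrected query:
SELECT p.name, c.amount FROM customers p LEFT JOIN purchases c ON c.customer_id = p.id AND c.amount > 205.45

Result:
name  | amount 
------+--------
Bob   | NULL   
Dave  | 1033.63
Dave  | 1256   
Alice | 398.4  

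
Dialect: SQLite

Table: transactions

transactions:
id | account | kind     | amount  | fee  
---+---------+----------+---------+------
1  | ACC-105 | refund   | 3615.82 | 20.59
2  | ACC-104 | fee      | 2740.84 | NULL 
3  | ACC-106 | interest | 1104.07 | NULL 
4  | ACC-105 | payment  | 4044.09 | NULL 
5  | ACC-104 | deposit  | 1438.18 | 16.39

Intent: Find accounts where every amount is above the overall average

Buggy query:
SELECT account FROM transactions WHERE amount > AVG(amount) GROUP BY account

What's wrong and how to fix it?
Bug: WHERE evaluates per row before aggregation, so AVG() is unavailable

Fix: Compute the overall average in a scalar subquery and compare each group's MIN against it in HAVING

Corrected query:
SELECT account FROM transactions GROUP BY account HAVING MIN(amount) > (SELECT AVG(amount) FROM transactions)

Result:
account
-------
ACC-105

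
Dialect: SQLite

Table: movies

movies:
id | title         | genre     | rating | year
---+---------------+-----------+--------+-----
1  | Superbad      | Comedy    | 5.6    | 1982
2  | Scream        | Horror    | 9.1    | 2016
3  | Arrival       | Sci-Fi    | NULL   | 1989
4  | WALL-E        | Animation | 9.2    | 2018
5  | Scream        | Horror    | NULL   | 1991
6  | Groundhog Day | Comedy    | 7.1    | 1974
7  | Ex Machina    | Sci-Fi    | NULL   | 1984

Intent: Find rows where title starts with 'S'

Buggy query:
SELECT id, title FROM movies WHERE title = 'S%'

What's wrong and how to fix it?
Bug: '=' compares the literal string including the % character; pattern matching needs LIKE

Fix: Replace '=' with LIKE so 'S%' is treated as a pattern

Corrected query:
SELECT id, title FROM movies WHERE title LIKE 'S%'

Result:
id | title   
---+---------
1  | Superbad
2  | Scream  
5  | Scream  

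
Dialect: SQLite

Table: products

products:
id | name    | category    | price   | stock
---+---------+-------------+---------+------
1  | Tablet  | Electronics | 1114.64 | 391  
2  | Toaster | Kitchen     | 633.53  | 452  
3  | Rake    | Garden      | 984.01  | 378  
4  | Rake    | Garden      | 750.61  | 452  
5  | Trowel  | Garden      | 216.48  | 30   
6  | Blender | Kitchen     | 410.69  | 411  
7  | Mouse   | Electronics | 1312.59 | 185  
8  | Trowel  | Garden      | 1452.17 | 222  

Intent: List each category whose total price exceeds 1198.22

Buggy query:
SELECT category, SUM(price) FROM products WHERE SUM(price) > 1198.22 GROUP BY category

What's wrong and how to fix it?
Bug: Aggregate functions cannot appear in a WHERE clause

Fix: Use HAVING (which filters groups after aggregation) instead of WHERE

Corrected query:
SELECT category, SUM(price) FROM products GROUP BY category HAVING SUM(price) > 1198.22

Result:
category    | SUM(price)
------------+-----------
Electronics | 2427.23   
Garden      | 3403.27   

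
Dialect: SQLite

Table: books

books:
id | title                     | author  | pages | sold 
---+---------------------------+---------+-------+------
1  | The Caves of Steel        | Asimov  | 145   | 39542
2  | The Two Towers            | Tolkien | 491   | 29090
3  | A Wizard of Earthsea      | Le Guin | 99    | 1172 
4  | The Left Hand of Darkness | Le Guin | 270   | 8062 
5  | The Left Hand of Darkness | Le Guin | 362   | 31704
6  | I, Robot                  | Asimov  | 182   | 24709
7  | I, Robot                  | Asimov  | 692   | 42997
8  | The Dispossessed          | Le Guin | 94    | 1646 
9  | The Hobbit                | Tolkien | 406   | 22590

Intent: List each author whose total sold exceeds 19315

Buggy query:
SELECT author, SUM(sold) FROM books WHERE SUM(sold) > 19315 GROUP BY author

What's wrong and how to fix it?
Bug: WHERE runs before GROUP BY, so aggregates aren't available there

Fix: Use HAVING (which filters groups after aggregation) instead of WHERE

Corrected query:
SELECT author, SUM(sold) FROM books GROUP BY author HAVING SUM(sold) > 19315

Result:
author  | SUM(sold)
--------+----------
Asimov  | 107248   
Le Guin | 42584    
Tolkien | 51680    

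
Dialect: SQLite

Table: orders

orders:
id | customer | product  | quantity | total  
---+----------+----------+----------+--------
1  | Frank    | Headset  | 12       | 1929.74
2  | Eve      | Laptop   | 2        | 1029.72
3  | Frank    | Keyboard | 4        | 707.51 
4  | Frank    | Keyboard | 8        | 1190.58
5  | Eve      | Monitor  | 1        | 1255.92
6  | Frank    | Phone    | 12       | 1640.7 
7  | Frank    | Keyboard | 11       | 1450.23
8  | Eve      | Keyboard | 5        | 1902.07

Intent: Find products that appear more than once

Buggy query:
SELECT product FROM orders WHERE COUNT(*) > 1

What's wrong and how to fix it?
Bug: WHERE can't reference COUNT(*); aggregates are computed after WHERE

Fix: GROUP BY product, then filter groups with HAVING COUNT(*) > 1

Corrected query:
SELECT product FROM orders GROUP BY product HAVING COUNT(*) > 1

Result:
product 
--------
Keyboard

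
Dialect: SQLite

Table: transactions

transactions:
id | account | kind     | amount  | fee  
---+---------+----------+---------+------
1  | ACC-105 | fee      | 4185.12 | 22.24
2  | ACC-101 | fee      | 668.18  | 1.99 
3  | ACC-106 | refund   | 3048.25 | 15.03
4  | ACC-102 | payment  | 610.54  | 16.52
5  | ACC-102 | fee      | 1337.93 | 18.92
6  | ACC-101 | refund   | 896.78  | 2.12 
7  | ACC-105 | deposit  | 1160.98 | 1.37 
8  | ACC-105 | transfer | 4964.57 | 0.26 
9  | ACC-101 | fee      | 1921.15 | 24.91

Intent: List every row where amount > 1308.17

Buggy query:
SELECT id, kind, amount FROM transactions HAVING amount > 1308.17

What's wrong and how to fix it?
Bug: HAVING filters the output of aggregation, but this query has no GROUP BY and no aggregate functions, so SQLite rejects it (HAVING clause on a non-aggregate query); the condition here is per row

Fix: Replace HAVING with WHERE since the condition applies to individual rows

Corrected query:
SELECT id, kind, amount FROM transactions WHERE amount > 1308.17

Result:
id | kind     | amount 
---+----------+--------
1  | fee      | 4185.12
3  | refund   | 3048.25
5  | fee      | 1337.93
8  | transfer | 4964.57
9  | fee      | 1921.15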